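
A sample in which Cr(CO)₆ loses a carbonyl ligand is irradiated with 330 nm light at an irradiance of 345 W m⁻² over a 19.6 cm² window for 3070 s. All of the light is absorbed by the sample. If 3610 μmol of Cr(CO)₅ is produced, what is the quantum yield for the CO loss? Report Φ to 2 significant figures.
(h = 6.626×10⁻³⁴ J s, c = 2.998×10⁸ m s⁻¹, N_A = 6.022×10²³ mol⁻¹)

Φ = 0.63

Product: 3610 μmol = 0.00361 mol.
Photon energy at 330 nm: hc/λ = (6.626×10⁻³⁴)(2.998×10⁸)/(330×10⁻⁹) = 6.020×10⁻¹⁹ J.
Energy delivered: (345 W m⁻²)(19.6×10⁻⁴ m²)(3070 s) = 2076 J.
Photons incident: 2076 / 6.020×10⁻¹⁹ = 3.449×10²¹, i.e. 3.449×10²¹/6.022×10²³ = 0.005727 mol.
Φ = 0.00361 mol / 0.005727 mol photons = 0.63.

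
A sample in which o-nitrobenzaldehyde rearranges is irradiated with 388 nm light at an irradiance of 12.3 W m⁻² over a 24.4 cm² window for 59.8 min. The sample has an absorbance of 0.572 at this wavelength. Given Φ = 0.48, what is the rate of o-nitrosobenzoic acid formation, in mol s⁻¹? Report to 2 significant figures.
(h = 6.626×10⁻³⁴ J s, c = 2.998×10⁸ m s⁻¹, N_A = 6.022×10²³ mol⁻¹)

3.4×10⁻⁸ mol s⁻¹

Photon energy at 388 nm: hc/λ = (6.626×10⁻³⁴)(2.998×10⁸)/(388×10⁻⁹) = 5.120×10⁻¹⁹ J.
Energy delivered: (12.3 W m⁻²)(24.4×10⁻⁴ m²)(3588 s) = 107.7 J.
Photons incident: 107.7 / 5.120×10⁻¹⁹ = 2.104×10²⁰, i.e. 2.104×10²⁰/6.022×10²³ = 3.494×10⁻⁴ mol.
Fraction absorbed: 1 − 10^(−0.572) = 0.7321.
Photons absorbed: 0.7321 × 3.494×10⁻⁴ = 2.558×10⁻⁴ mol.
Product formed: 0.48 × 2.558×10⁻⁴ = 1.228×10⁻⁴ mol.
Rate: 1.228×10⁻⁴ / 3588 s = 3.4×10⁻⁸ mol s⁻¹.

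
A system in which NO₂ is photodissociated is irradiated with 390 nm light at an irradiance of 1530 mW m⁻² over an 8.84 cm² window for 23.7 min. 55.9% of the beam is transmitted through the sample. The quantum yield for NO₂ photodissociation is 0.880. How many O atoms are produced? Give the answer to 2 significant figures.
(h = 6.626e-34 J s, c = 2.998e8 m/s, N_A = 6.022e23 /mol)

Photon energy at 390 nm: hc/λ = (6.626e-34)(2.998e8)/(390e-9) = 5.094e-19 J.
Energy delivered: (1530 mW m⁻²)(8.84e-4 m²)(1422 s) = 1.923 J.
Photons incident: 1.923 / 5.094e-19 = 3.775e18, i.e. 3.775e18/6.022e23 = 6.269e-6 mol.
Fraction absorbed: 1 − 55.9/100 = 0.4410.
Photons absorbed: 0.4410 × 6.269e-6 = 2.765e-6 mol.
Product: Φ × n_abs = 0.880 × 2.765e-6 = 2.433e-6 mol.
As a count: 2.433e-6 × 6.022e23 = 1.5e18.

1.5e18 atoms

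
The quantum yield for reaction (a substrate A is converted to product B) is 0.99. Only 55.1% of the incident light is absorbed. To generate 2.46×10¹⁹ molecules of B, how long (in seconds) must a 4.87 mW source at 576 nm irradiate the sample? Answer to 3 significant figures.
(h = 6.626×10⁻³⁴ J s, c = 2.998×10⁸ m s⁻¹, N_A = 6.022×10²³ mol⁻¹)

t ≈ 3190 s

Product: 2.46×10¹⁹ / 6.022×10²³ = 4.085×10⁻⁵ mol.
Photons that must be absorbed: 4.085×10⁻⁵ / 0.99 = 4.126×10⁻⁵ mol.
Incident photons needed: 4.126×10⁻⁵ / 0.551 = 7.488×10⁻⁵ mol.
Photon energy: hc/λ = 3.449×10⁻¹⁹ J; per mole, 2.077×10⁵ J mol⁻¹.
Energy required: 7.488×10⁻⁵ × 2.077×10⁵ = 15.55 J.
Time: 15.55 J / 0.00487 W = 3190 s.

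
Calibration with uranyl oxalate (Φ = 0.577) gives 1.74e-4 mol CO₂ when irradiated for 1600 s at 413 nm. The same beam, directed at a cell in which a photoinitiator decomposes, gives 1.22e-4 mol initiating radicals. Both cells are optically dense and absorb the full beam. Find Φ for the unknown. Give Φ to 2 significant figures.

Φ = 0.40

Photons absorbed by the actinometer: 1.74e-4 / 0.577 = 3.016e-4 mol.
Φ(unknown) = 1.22e-4 / 3.016e-4 = 0.40.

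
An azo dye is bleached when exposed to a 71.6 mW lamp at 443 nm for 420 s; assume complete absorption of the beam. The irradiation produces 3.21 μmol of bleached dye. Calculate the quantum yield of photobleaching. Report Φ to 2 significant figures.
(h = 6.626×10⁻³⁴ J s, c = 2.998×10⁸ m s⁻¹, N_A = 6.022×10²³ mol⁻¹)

Product: 3.21 μmol = 3.21×10⁻⁶ mol.
Photon energy at 443 nm: hc/λ = (6.626×10⁻³⁴)(2.998×10⁸)/(443×10⁻⁹) = 4.484×10⁻¹⁹ J.
Energy delivered: (71.6 mW)(420 s) = 30.07 J.
Photons incident: 30.07 / 4.484×10⁻¹⁹ = 6.706×10¹⁹, i.e. 6.706×10¹⁹/6.022×10²³ = 1.114×10⁻⁴ mol.
Φ = 3.21×10⁻⁶ mol / 1.114×10⁻⁴ mol photons = 0.029.

Φ = 0.029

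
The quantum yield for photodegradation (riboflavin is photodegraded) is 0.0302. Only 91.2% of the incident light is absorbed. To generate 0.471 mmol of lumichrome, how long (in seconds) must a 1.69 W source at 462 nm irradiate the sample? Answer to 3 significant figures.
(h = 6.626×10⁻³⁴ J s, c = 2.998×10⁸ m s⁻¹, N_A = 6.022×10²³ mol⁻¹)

t ≈ 2620 s

Product: 0.471 mmol = 4.71×10⁻⁴ mol.
Photons that must be absorbed: 4.71×10⁻⁴ / 0.0302 = 0.01560 mol.
Incident photons needed: 0.01560 / 0.912 = 0.01711 mol.
Photon energy: hc/λ = 4.300×10⁻¹⁹ J; per mole, 2.589×10⁵ J mol⁻¹.
Energy required: 0.01711 × 2.589×10⁵ = 4430 J.
Time: 4430 J / 1.69 W = 2620 s.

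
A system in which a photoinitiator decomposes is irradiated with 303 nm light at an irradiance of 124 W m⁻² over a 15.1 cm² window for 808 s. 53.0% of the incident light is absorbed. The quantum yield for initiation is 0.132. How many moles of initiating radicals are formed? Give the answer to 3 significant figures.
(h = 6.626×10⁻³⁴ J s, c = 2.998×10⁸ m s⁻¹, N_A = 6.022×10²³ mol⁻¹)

Photon energy at 303 nm: hc/λ = (6.626×10⁻³⁴)(2.998×10⁸)/(303×10⁻⁹) = 6.556×10⁻¹⁹ J.
Energy delivered: (124 W m⁻²)(15.1×10⁻⁴ m²)(808 s) = 151.3 J.
Photons incident: 151.3 / 6.556×10⁻¹⁹ = 2.308×10²⁰, i.e. 2.308×10²⁰/6.022×10²³ = 3.833×10⁻⁴ mol.
Photons absorbed: 0.530 × 3.833×10⁻⁴ = 2.031×10⁻⁴ mol.
Product: Φ × n_abs = 0.132 × 2.031×10⁻⁴ = 2.681×10⁻⁵ mol.

2.68×10⁻⁵ mol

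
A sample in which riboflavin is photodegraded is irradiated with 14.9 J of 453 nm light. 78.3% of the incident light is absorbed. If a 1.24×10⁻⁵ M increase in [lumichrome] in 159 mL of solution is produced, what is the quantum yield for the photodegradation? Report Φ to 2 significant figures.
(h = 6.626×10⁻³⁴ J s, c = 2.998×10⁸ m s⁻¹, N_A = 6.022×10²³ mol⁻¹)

Φ = 0.045

Product: (1.24×10⁻⁵ M)(0.159 L) = 1.972×10⁻⁶ mol.
Photon energy at 453 nm: hc/λ = (6.626×10⁻³⁴)(2.998×10⁸)/(453×10⁻⁹) = 4.385×10⁻¹⁹ J.
Photons incident: 14.9 / 4.385×10⁻¹⁹ = 3.398×10¹⁹, i.e. 3.398×10¹⁹/6.022×10²³ = 5.643×10⁻⁵ mol.
Photons absorbed: 0.783 × 5.643×10⁻⁵ = 4.418×10⁻⁵ mol.
Φ = 1.972×10⁻⁶ mol / 4.418×10⁻⁵ mol photons = 0.045.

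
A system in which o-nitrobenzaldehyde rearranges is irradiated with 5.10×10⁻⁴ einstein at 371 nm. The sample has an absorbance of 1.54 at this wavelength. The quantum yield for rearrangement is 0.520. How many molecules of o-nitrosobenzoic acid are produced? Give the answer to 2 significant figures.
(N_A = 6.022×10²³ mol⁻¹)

1.6×10²⁰ molecules

Fraction absorbed: 1 − 10^(−1.54) = 0.9712.
Photons absorbed: 0.9712 × 5.10×10⁻⁴ = 4.953×10⁻⁴ mol.
Product: Φ × n_abs = 0.520 × 4.953×10⁻⁴ = 2.576×10⁻⁴ mol.
As a count: 2.576×10⁻⁴ × 6.022×10²³ = 1.6×10²⁰.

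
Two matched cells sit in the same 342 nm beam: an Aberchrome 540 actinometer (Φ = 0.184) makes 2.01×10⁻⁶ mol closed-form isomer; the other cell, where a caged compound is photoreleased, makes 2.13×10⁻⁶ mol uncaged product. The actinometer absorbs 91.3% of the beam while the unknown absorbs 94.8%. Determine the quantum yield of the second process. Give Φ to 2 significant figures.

Φ = 0.19

Photons absorbed by the actinometer: 2.01×10⁻⁶ / 0.184 = 1.092×10⁻⁵ mol.
Incident flux: 1.092×10⁻⁵ / 0.913 = 1.196×10⁻⁵ einstein.
Absorbed by unknown: 0.948 × 1.196×10⁻⁵ = 1.134×10⁻⁵ mol.
Φ(unknown) = 2.13×10⁻⁶ / 1.134×10⁻⁵ = 0.19.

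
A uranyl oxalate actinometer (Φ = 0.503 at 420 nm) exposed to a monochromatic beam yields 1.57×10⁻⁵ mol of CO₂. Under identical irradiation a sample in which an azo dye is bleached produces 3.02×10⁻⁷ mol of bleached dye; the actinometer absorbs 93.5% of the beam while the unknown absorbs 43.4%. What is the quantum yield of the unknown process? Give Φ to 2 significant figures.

Φ = 0.021

Photons absorbed by the actinometer: 1.57×10⁻⁵ / 0.503 = 3.121×10⁻⁵ mol.
Incident flux: 3.121×10⁻⁵ / 0.935 = 3.338×10⁻⁵ einstein.
Absorbed by unknown: 0.434 × 3.338×10⁻⁵ = 1.449×10⁻⁵ mol.
Φ(unknown) = 3.02×10⁻⁷ / 1.449×10⁻⁵ = 0.021.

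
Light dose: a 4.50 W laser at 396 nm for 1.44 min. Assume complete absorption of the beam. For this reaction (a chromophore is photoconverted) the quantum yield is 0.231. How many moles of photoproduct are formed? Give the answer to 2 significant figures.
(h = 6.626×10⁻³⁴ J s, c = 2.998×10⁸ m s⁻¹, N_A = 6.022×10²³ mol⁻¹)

3.0×10⁻⁴ mol

Photon energy at 396 nm: hc/λ = (6.626×10⁻³⁴)(2.998×10⁸)/(396×10⁻⁹) = 5.016×10⁻¹⁹ J.
Energy delivered: (4.50 W)(86.4 s) = 388.8 J.
Photons incident: 388.8 / 5.016×10⁻¹⁹ = 7.751×10²⁰, i.e. 7.751×10²⁰/6.022×10²³ = 0.001287 mol.
Product: Φ × n_abs = 0.231 × 0.001287 = 2.973×10⁻⁴ mol.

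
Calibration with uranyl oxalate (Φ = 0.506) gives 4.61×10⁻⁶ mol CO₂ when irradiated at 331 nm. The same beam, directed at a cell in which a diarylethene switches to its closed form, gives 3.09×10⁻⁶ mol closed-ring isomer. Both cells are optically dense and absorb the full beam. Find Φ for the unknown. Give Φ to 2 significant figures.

Photons absorbed by the actinometer: 4.61×10⁻⁶ / 0.506 = 9.111×10⁻⁶ mol.
Φ(unknown) = 3.09×10⁻⁶ / 9.111×10⁻⁶ = 0.34.

Φ = 0.34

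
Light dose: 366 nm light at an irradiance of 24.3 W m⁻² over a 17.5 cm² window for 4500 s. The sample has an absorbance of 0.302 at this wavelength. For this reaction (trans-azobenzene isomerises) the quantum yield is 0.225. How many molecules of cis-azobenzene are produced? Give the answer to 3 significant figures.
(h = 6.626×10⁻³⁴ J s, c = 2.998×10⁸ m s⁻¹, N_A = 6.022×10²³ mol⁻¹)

3.98×10¹⁹ molecules

Photon energy at 366 nm: hc/λ = (6.626×10⁻³⁴)(2.998×10⁸)/(366×10⁻⁹) = 5.428×10⁻¹⁹ J.
Energy delivered: (24.3 W m⁻²)(17.5×10⁻⁴ m²)(4500 s) = 191.4 J.
Photons incident: 191.4 / 5.428×10⁻¹⁹ = 3.526×10²⁰, i.e. 3.526×10²⁰/6.022×10²³ = 5.855×10⁻⁴ mol.
Fraction absorbed: 1 − 10^(−0.302) = 0.5011.
Photons absorbed: 0.5011 × 5.855×10⁻⁴ = 2.934×10⁻⁴ mol.
Product: Φ × n_abs = 0.225 × 2.934×10⁻⁴ = 6.602×10⁻⁵ mol.
As a count: 6.602×10⁻⁵ × 6.022×10²³ = 3.98×10¹⁹.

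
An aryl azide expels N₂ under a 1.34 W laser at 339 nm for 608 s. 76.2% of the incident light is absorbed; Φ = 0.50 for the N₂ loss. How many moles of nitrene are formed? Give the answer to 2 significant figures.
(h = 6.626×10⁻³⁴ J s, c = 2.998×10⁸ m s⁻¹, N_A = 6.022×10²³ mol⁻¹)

8.8×10⁻⁴ mol

Photon energy at 339 nm: hc/λ = (6.626×10⁻³⁴)(2.998×10⁸)/(339×10⁻⁹) = 5.860×10⁻¹⁹ J.
Energy delivered: (1.34 W)(608 s) = 814.7 J.
Photons incident: 814.7 / 5.860×10⁻¹⁹ = 1.390×10²¹, i.e. 1.390×10²¹/6.022×10²³ = 0.002308 mol.
Photons absorbed: 0.762 × 0.002308 = 0.001759 mol.
Product: Φ × n_abs = 0.50 × 0.001759 = 8.795×10⁻⁴ mol.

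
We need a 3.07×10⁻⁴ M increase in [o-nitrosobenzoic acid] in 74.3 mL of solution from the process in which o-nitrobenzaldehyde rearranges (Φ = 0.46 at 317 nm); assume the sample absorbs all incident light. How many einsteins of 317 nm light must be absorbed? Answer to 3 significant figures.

4.96×10⁻⁵ einstein

Product: (3.07×10⁻⁴ M)(0.0743 L) = 2.281×10⁻⁵ mol.
Photons that must be absorbed: 2.281×10⁻⁵ / 0.46 = 4.959×10⁻⁵ mol.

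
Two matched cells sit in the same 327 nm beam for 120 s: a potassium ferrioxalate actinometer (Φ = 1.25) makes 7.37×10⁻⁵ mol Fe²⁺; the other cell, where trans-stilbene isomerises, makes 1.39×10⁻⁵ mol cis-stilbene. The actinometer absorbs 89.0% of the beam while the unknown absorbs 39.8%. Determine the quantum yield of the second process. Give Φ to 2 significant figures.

Φ = 0.53

Photons absorbed by the actinometer: 7.37×10⁻⁵ / 1.25 = 5.896×10⁻⁵ mol.
Incident flux: 5.896×10⁻⁵ / 0.890 = 6.625×10⁻⁵ einstein.
Absorbed by unknown: 0.398 × 6.625×10⁻⁵ = 2.637×10⁻⁵ mol.
Φ(unknown) = 1.39×10⁻⁵ / 2.637×10⁻⁵ = 0.53.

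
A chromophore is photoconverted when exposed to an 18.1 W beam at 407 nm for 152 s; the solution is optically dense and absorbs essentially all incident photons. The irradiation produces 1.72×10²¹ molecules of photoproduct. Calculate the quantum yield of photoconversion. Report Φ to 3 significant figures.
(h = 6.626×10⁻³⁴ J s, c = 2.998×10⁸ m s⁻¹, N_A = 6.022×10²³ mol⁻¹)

Product: 1.72×10²¹ / 6.022×10²³ = 0.002856 mol.
Photon energy at 407 nm: hc/λ = (6.626×10⁻³⁴)(2.998×10⁸)/(407×10⁻⁹) = 4.881×10⁻¹⁹ J.
Energy delivered: (18.1 W)(152 s) = 2751 J.
Photons incident: 2751 / 4.881×10⁻¹⁹ = 5.636×10²¹, i.e. 5.636×10²¹/6.022×10²³ = 0.009359 mol.
Φ = 0.002856 mol / 0.009359 mol photons = 0.305.

Φ = 0.305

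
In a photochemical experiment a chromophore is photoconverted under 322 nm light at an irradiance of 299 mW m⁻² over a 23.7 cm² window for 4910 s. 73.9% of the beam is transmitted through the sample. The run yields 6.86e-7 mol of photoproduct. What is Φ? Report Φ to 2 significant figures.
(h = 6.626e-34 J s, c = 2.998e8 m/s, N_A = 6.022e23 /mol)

Photon energy at 322 nm: hc/λ = (6.626e-34)(2.998e8)/(322e-9) = 6.169e-19 J.
Energy delivered: (299 mW m⁻²)(23.7e-4 m²)(4910 s) = 3.479 J.
Photons incident: 3.479 / 6.169e-19 = 5.639e18, i.e. 5.639e18/6.022e23 = 9.364e-6 mol.
Fraction absorbed: 1 − 73.9/100 = 0.2610.
Photons absorbed: 0.2610 × 9.364e-6 = 2.444e-6 mol.
Φ = 6.86e-7 mol / 2.444e-6 mol photons = 0.28.

Φ = 0.28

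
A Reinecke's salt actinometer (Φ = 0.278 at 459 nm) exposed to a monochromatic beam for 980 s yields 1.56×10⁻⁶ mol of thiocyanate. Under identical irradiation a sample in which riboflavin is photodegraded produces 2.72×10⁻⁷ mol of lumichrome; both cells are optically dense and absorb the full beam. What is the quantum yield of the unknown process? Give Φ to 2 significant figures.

Φ = 0.048

Photons absorbed by the actinometer: 1.56×10⁻⁶ / 0.278 = 5.612×10⁻⁶ mol.
Φ(unknown) = 2.72×10⁻⁷ / 5.612×10⁻⁶ = 0.048.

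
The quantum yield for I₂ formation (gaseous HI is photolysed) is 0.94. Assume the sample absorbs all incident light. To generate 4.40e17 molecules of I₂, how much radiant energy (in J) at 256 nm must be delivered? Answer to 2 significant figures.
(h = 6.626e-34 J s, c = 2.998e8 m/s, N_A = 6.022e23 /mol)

0.36 J

Product: 4.40e17 / 6.022e23 = 7.307e-7 mol.
Photons that must be absorbed: 7.307e-7 / 0.94 = 7.773e-7 mol.
Photon energy: hc/λ = 7.760e-19 J; per mole, 4.673e5 J mol⁻¹.
Energy required: 7.773e-7 × 4.673e5 = 0.36 J.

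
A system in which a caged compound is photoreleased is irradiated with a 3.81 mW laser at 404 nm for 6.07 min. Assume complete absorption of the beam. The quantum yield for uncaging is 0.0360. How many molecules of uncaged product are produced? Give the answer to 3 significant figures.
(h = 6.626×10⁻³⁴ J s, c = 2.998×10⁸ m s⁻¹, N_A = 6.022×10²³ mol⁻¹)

1.02×10¹⁷ molecules

Photon energy at 404 nm: hc/λ = (6.626×10⁻³⁴)(2.998×10⁸)/(404×10⁻⁹) = 4.917×10⁻¹⁹ J.
Energy delivered: (3.81 mW)(364.2 s) = 1.388 J.
Photons incident: 1.388 / 4.917×10⁻¹⁹ = 2.823×10¹⁸, i.e. 2.823×10¹⁸/6.022×10²³ = 4.688×10⁻⁶ mol.
Product: Φ × n_abs = 0.0360 × 4.688×10⁻⁶ = 1.688×10⁻⁷ mol.
As a count: 1.688×10⁻⁷ × 6.022×10²³ = 1.02×10¹⁷.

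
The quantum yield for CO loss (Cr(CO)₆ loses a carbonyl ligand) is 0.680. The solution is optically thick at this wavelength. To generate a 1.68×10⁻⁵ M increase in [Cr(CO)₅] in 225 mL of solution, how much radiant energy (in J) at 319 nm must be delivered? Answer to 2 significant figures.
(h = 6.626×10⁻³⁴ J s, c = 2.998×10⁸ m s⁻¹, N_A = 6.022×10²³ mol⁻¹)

Product: (1.68×10⁻⁵ M)(0.225 L) = 3.780×10⁻⁶ mol.
Photons that must be absorbed: 3.780×10⁻⁶ / 0.680 = 5.559×10⁻⁶ mol.
Photon energy: hc/λ = 6.227×10⁻¹⁹ J; per mole, 3.750×10⁵ J mol⁻¹.
Energy required: 5.559×10⁻⁶ × 3.750×10⁵ = 2.1 J.

2.1 J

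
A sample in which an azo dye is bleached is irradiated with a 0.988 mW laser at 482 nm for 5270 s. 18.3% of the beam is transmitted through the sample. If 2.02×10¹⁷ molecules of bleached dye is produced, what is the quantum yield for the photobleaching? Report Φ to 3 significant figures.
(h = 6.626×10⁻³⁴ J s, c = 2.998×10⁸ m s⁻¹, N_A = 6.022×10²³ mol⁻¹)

Product: 2.02×10¹⁷ / 6.022×10²³ = 3.354×10⁻⁷ mol.
Photon energy at 482 nm: hc/λ = (6.626×10⁻³⁴)(2.998×10⁸)/(482×10⁻⁹) = 4.121×10⁻¹⁹ J.
Energy delivered: (0.988 mW)(5270 s) = 5.207 J.
Photons incident: 5.207 / 4.121×10⁻¹⁹ = 1.264×10¹⁹, i.e. 1.264×10¹⁹/6.022×10²³ = 2.099×10⁻⁵ mol.
Fraction absorbed: 1 − 18.3/100 = 0.8170.
Photons absorbed: 0.8170 × 2.099×10⁻⁵ = 1.715×10⁻⁵ mol.
Φ = 3.354×10⁻⁷ mol / 1.715×10⁻⁵ mol photons = 0.0196.

Φ = 0.0196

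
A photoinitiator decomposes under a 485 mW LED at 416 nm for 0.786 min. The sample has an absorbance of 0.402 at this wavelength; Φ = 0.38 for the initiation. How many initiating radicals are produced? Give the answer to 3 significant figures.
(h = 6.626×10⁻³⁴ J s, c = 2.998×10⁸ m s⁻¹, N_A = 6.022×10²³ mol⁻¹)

Photon energy at 416 nm: hc/λ = (6.626×10⁻³⁴)(2.998×10⁸)/(416×10⁻⁹) = 4.775×10⁻¹⁹ J.
Energy delivered: (485 mW)(47.16 s) = 22.87 J.
Photons incident: 22.87 / 4.775×10⁻¹⁹ = 4.790×10¹⁹, i.e. 4.790×10¹⁹/6.022×10²³ = 7.954×10⁻⁵ mol.
Fraction absorbed: 1 − 10^(−0.402) = 0.6037.
Photons absorbed: 0.6037 × 7.954×10⁻⁵ = 4.802×10⁻⁵ mol.
Product: Φ × n_abs = 0.38 × 4.802×10⁻⁵ = 1.825×10⁻⁵ mol.
As a count: 1.825×10⁻⁵ × 6.022×10²³ = 1.10×10¹⁹.

1.10×10¹⁹ initiating radicals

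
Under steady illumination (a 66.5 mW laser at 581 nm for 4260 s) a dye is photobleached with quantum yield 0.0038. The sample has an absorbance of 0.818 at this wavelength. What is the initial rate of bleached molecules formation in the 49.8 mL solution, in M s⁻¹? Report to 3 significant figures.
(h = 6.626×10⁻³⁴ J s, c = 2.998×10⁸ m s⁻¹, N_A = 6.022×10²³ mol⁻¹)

2.09×10⁻⁸ M s⁻¹

Photon energy at 581 nm: hc/λ = (6.626×10⁻³⁴)(2.998×10⁸)/(581×10⁻⁹) = 3.419×10⁻¹⁹ J.
Energy delivered: (66.5 mW)(4260 s) = 283.3 J.
Photons incident: 283.3 / 3.419×10⁻¹⁹ = 8.286×10²⁰, i.e. 8.286×10²⁰/6.022×10²³ = 0.001376 mol.
Fraction absorbed: 1 − 10^(−0.818) = 0.8479.
Photons absorbed: 0.8479 × 0.001376 = 0.001167 mol.
Product formed: 0.0038 × 0.001167 = 4.435×10⁻⁶ mol.
Rate: 4.435×10⁻⁶ mol / (4260 s × 0.0498 L) = 2.09×10⁻⁸ M s⁻¹.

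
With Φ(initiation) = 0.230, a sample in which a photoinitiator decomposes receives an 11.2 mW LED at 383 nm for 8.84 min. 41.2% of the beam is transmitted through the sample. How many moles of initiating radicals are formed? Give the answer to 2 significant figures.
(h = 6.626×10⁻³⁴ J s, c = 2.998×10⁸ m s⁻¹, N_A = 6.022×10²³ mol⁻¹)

2.6×10⁻⁶ mol

Photon energy at 383 nm: hc/λ = (6.626×10⁻³⁴)(2.998×10⁸)/(383×10⁻⁹) = 5.187×10⁻¹⁹ J.
Energy delivered: (11.2 mW)(530.4 s) = 5.940 J.
Photons incident: 5.940 / 5.187×10⁻¹⁹ = 1.145×10¹⁹, i.e. 1.145×10¹⁹/6.022×10²³ = 1.901×10⁻⁵ mol.
Fraction absorbed: 1 − 41.2/100 = 0.5880.
Photons absorbed: 0.5880 × 1.901×10⁻⁵ = 1.118×10⁻⁵ mol.
Product: Φ × n_abs = 0.230 × 1.118×10⁻⁵ = 2.571×10⁻⁶ mol.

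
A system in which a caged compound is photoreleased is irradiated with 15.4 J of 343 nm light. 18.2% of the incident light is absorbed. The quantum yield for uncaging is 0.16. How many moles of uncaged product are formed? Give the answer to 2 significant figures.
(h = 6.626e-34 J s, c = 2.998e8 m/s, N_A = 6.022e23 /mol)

1.3e-6 mol

Photon energy at 343 nm: hc/λ = (6.626e-34)(2.998e8)/(343e-9) = 5.791e-19 J.
Photons incident: 15.4 / 5.791e-19 = 2.659e19, i.e. 2.659e19/6.022e23 = 4.415e-5 mol.
Photons absorbed: 0.182 × 4.415e-5 = 8.035e-6 mol.
Product: Φ × n_abs = 0.16 × 8.035e-6 = 1.286e-6 mol.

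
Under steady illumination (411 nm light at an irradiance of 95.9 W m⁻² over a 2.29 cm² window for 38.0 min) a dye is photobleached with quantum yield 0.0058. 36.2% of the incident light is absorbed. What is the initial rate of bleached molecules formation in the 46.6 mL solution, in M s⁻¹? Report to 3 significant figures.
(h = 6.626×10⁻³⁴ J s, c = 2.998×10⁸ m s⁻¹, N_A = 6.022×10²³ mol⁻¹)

3.40×10⁻⁹ M s⁻¹

Photon energy at 411 nm: hc/λ = (6.626×10⁻³⁴)(2.998×10⁸)/(411×10⁻⁹) = 4.833×10⁻¹⁹ J.
Energy delivered: (95.9 W m⁻²)(2.29×10⁻⁴ m²)(2280 s) = 50.07 J.
Photons incident: 50.07 / 4.833×10⁻¹⁹ = 1.036×10²⁰, i.e. 1.036×10²⁰/6.022×10²³ = 1.720×10⁻⁴ mol.
Photons absorbed: 0.362 × 1.720×10⁻⁴ = 6.226×10⁻⁵ mol.
Product formed: 0.0058 × 6.226×10⁻⁵ = 3.611×10⁻⁷ mol.
Rate: 3.611×10⁻⁷ mol / (2280 s × 0.0466 L) = 3.40×10⁻⁹ M s⁻¹.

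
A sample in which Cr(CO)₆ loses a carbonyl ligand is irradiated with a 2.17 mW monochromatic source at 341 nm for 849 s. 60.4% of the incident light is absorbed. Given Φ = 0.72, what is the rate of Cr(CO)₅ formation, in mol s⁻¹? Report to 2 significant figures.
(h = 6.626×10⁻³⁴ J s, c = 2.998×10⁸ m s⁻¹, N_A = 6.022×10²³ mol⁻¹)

Photon energy at 341 nm: hc/λ = (6.626×10⁻³⁴)(2.998×10⁸)/(341×10⁻⁹) = 5.825×10⁻¹⁹ J.
Energy delivered: (2.17 mW)(849 s) = 1.842 J.
Photons incident: 1.842 / 5.825×10⁻¹⁹ = 3.162×10¹⁸, i.e. 3.162×10¹⁸/6.022×10²³ = 5.251×10⁻⁶ mol.
Photons absorbed: 0.604 × 5.251×10⁻⁶ = 3.172×10⁻⁶ mol.
Product formed: 0.72 × 3.172×10⁻⁶ = 2.284×10⁻⁶ mol.
Rate: 2.284×10⁻⁶ / 849 s = 2.7×10⁻⁹ mol s⁻¹.

2.7×10⁻⁹ mol s⁻¹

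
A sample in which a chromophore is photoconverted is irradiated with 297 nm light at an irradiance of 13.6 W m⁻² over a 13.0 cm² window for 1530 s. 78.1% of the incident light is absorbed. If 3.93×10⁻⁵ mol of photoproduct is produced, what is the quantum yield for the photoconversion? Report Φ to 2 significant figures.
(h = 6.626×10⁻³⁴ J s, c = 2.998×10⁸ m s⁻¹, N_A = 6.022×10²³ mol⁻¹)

Photon energy at 297 nm: hc/λ = (6.626×10⁻³⁴)(2.998×10⁸)/(297×10⁻⁹) = 6.688×10⁻¹⁹ J.
Energy delivered: (13.6 W m⁻²)(13.0×10⁻⁴ m²)(1530 s) = 27.05 J.
Photons incident: 27.05 / 6.688×10⁻¹⁹ = 4.045×10¹⁹, i.e. 4.045×10¹⁹/6.022×10²³ = 6.717×10⁻⁵ mol.
Photons absorbed: 0.781 × 6.717×10⁻⁵ = 5.246×10⁻⁵ mol.
Φ = 3.93×10⁻⁵ mol / 5.246×10⁻⁵ mol photons = 0.75.

Φ = 0.75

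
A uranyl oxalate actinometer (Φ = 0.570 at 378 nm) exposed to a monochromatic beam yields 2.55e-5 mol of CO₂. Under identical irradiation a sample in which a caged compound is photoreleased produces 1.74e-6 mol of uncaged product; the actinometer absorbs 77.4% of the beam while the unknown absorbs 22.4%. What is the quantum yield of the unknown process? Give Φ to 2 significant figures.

Photons absorbed by the actinometer: 2.55e-5 / 0.570 = 4.474e-5 mol.
Incident flux: 4.474e-5 / 0.774 = 5.780e-5 einstein.
Absorbed by unknown: 0.224 × 5.780e-5 = 1.295e-5 mol.
Φ(unknown) = 1.74e-6 / 1.295e-5 = 0.13.

Φ = 0.13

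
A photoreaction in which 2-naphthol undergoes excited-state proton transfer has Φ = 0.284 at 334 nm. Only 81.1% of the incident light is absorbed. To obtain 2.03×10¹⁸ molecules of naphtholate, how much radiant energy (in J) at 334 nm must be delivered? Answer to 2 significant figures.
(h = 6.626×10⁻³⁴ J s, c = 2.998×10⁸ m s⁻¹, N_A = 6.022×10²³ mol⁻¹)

Product: 2.03×10¹⁸ / 6.022×10²³ = 3.371×10⁻⁶ mol.
Photons that must be absorbed: 3.371×10⁻⁶ / 0.284 = 1.187×10⁻⁵ mol.
Incident photons needed: 1.187×10⁻⁵ / 0.811 = 1.464×10⁻⁵ mol.
Photon energy: hc/λ = 5.948×10⁻¹⁹ J; per mole, 3.582×10⁵ J mol⁻¹.
Energy required: 1.464×10⁻⁵ × 3.582×10⁵ = 5.2 J.

5.2 J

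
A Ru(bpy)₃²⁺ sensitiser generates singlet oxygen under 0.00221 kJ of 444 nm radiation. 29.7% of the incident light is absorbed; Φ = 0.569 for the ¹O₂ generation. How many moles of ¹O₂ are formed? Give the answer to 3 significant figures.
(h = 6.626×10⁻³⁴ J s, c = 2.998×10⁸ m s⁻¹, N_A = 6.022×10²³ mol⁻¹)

Photon energy at 444 nm: hc/λ = (6.626×10⁻³⁴)(2.998×10⁸)/(444×10⁻⁹) = 4.474×10⁻¹⁹ J.
Incident energy: 0.00221 kJ = 2.21 J.
Photons incident: 2.21 / 4.474×10⁻¹⁹ = 4.940×10¹⁸, i.e. 4.940×10¹⁸/6.022×10²³ = 8.203×10⁻⁶ mol.
Photons absorbed: 0.297 × 8.203×10⁻⁶ = 2.436×10⁻⁶ mol.
Product: Φ × n_abs = 0.569 × 2.436×10⁻⁶ = 1.386×10⁻⁶ mol.

1.39×10⁻⁶ mol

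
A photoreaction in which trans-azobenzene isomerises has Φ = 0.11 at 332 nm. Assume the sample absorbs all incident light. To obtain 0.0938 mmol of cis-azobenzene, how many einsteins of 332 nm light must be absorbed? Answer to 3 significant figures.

8.53×10⁻⁴ einstein

Product: 0.0938 mmol = 9.38×10⁻⁵ mol.
Photons that must be absorbed: 9.38×10⁻⁵ / 0.11 = 8.527×10⁻⁴ mol.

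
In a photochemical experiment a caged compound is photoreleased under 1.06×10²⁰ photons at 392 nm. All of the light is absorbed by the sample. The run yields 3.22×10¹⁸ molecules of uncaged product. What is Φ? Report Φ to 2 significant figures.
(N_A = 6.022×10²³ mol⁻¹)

Product: 3.22×10¹⁸ / 6.022×10²³ = 5.347×10⁻⁶ mol.
Moles of photons: 1.06×10²⁰ / 6.022×10²³ = 1.760×10⁻⁴ mol.
Φ = 5.347×10⁻⁶ mol / 1.760×10⁻⁴ mol photons = 0.030.

Φ = 0.030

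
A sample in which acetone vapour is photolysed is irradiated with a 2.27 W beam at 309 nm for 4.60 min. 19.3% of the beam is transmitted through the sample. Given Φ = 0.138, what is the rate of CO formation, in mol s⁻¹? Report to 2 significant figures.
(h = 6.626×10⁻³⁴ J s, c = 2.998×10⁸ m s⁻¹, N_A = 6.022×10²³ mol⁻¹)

6.5×10⁻⁷ mol s⁻¹

Photon energy at 309 nm: hc/λ = (6.626×10⁻³⁴)(2.998×10⁸)/(309×10⁻⁹) = 6.429×10⁻¹⁹ J.
Energy delivered: (2.27 W)(276 s) = 626.5 J.
Photons incident: 626.5 / 6.429×10⁻¹⁹ = 9.745×10²⁰, i.e. 9.745×10²⁰/6.022×10²³ = 0.001618 mol.
Fraction absorbed: 1 − 19.3/100 = 0.8070.
Photons absorbed: 0.8070 × 0.001618 = 0.001306 mol.
Product formed: 0.138 × 0.001306 = 1.802×10⁻⁴ mol.
Rate: 1.802×10⁻⁴ / 276 s = 6.5×10⁻⁷ mol s⁻¹.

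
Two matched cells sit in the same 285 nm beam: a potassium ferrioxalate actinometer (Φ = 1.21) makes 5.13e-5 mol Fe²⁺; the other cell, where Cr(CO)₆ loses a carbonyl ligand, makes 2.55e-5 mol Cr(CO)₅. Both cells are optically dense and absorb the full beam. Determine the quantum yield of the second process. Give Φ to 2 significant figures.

Φ = 0.60

Photons absorbed by the actinometer: 5.13e-5 / 1.21 = 4.240e-5 mol.
Φ(unknown) = 2.55e-5 / 4.240e-5 = 0.60.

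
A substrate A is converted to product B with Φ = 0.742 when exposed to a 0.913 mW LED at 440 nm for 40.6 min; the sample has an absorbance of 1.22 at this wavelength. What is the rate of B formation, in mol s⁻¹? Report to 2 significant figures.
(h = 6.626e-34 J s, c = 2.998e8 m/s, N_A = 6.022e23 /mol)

Photon energy at 440 nm: hc/λ = (6.626e-34)(2.998e8)/(440e-9) = 4.515e-19 J.
Energy delivered: (0.913 mW)(2436 s) = 2.224 J.
Photons incident: 2.224 / 4.515e-19 = 4.926e18, i.e. 4.926e18/6.022e23 = 8.180e-6 mol.
Fraction absorbed: 1 − 10^(−1.22) = 0.9397.
Photons absorbed: 0.9397 × 8.180e-6 = 7.687e-6 mol.
Product formed: 0.742 × 7.687e-6 = 5.704e-6 mol.
Rate: 5.704e-6 / 2436 s = 2.3e-9 mol s⁻¹.

2.3e-9 mol s⁻¹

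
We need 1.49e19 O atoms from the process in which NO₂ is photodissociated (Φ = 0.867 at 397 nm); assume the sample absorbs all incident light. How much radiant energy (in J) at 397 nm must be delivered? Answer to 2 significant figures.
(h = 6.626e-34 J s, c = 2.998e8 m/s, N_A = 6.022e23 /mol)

8.6 J

Product: 1.49e19 / 6.022e23 = 2.474e-5 mol.
Photons that must be absorbed: 2.474e-5 / 0.867 = 2.854e-5 mol.
Photon energy: hc/λ = 5.004e-19 J; per mole, 3.013e5 J mol⁻¹.
Energy required: 2.854e-5 × 3.013e5 = 8.6 J.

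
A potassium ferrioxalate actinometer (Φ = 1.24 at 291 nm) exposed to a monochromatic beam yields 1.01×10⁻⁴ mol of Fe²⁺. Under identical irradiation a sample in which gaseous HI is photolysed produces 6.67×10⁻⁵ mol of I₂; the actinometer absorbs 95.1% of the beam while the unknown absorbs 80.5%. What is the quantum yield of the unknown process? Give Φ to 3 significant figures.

Photons absorbed by the actinometer: 1.01×10⁻⁴ / 1.24 = 8.145×10⁻⁵ mol.
Incident flux: 8.145×10⁻⁵ / 0.951 = 8.565×10⁻⁵ einstein.
Absorbed by unknown: 0.805 × 8.565×10⁻⁵ = 6.895×10⁻⁵ mol.
Φ(unknown) = 6.67×10⁻⁵ / 6.895×10⁻⁵ = 0.967.

Φ = 0.967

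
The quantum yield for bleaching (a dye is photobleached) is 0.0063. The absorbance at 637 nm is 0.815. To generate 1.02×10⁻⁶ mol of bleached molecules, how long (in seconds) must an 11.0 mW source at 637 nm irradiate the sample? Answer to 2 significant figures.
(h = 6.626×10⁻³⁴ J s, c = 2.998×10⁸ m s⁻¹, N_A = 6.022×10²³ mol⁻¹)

t ≈ 3300 s

Photons that must be absorbed: 1.02×10⁻⁶ / 0.0063 = 1.619×10⁻⁴ mol.
Fraction absorbed: 1 − 10^(−0.815) = 0.8469.
Incident photons needed: 1.619×10⁻⁴ / 0.8469 = 1.912×10⁻⁴ mol.
Photon energy: hc/λ = 3.118×10⁻¹⁹ J; per mole, 1.878×10⁵ J mol⁻¹.
Energy required: 1.912×10⁻⁴ × 1.878×10⁵ = 35.91 J.
Time: 35.91 J / 0.011 W = 3300 s.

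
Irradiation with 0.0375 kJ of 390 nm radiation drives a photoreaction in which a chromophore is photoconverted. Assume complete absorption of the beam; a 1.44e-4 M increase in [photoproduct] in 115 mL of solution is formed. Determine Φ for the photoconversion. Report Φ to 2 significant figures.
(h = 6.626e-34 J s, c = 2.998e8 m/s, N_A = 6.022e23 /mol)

Φ = 0.14

Product: (1.44e-4 M)(0.115 L) = 1.656e-5 mol.
Photon energy at 390 nm: hc/λ = (6.626e-34)(2.998e8)/(390e-9) = 5.094e-19 J.
Incident energy: 0.0375 kJ = 37.5 J.
Photons incident: 37.5 / 5.094e-19 = 7.362e19, i.e. 7.362e19/6.022e23 = 1.223e-4 mol.
Φ = 1.656e-5 mol / 1.223e-4 mol photons = 0.14.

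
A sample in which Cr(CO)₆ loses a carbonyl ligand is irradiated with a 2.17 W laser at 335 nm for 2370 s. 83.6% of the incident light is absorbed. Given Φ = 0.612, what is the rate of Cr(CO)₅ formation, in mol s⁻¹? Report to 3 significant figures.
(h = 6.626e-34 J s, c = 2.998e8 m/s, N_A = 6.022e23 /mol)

Photon energy at 335 nm: hc/λ = (6.626e-34)(2.998e8)/(335e-9) = 5.930e-19 J.
Energy delivered: (2.17 W)(2370 s) = 5143 J.
Photons incident: 5143 / 5.930e-19 = 8.673e21, i.e. 8.673e21/6.022e23 = 0.01440 mol.
Photons absorbed: 0.836 × 0.01440 = 0.01204 mol.
Product formed: 0.612 × 0.01204 = 0.007368 mol.
Rate: 0.007368 / 2370 s = 3.11e-6 mol s⁻¹.

3.11e-6 mol s⁻¹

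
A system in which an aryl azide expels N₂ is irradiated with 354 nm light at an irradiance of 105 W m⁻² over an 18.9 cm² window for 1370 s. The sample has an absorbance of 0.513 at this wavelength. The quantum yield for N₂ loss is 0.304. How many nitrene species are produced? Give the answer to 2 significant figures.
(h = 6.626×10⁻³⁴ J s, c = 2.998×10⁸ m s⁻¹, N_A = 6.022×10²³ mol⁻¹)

1.0×10²⁰ species

Photon energy at 354 nm: hc/λ = (6.626×10⁻³⁴)(2.998×10⁸)/(354×10⁻⁹) = 5.612×10⁻¹⁹ J.
Energy delivered: (105 W m⁻²)(18.9×10⁻⁴ m²)(1370 s) = 271.9 J.
Photons incident: 271.9 / 5.612×10⁻¹⁹ = 4.845×10²⁰, i.e. 4.845×10²⁰/6.022×10²³ = 8.045×10⁻⁴ mol.
Fraction absorbed: 1 − 10^(−0.513) = 0.6931.
Photons absorbed: 0.6931 × 8.045×10⁻⁴ = 5.576×10⁻⁴ mol.
Product: Φ × n_abs = 0.304 × 5.576×10⁻⁴ = 1.695×10⁻⁴ mol.
As a count: 1.695×10⁻⁴ × 6.022×10²³ = 1.0×10²⁰.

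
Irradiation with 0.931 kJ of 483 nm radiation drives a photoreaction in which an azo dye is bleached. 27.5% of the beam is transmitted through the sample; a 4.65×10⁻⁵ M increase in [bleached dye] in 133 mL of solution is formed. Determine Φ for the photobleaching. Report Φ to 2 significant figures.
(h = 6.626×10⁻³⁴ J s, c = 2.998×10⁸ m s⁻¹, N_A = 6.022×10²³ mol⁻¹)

Product: (4.65×10⁻⁵ M)(0.133 L) = 6.185×10⁻⁶ mol.
Photon energy at 483 nm: hc/λ = (6.626×10⁻³⁴)(2.998×10⁸)/(483×10⁻⁹) = 4.113×10⁻¹⁹ J.
Incident energy: 0.931 kJ = 931 J.
Photons incident: 931 / 4.113×10⁻¹⁹ = 2.264×10²¹, i.e. 2.264×10²¹/6.022×10²³ = 0.003760 mol.
Fraction absorbed: 1 − 27.5/100 = 0.7250.
Photons absorbed: 0.7250 × 0.003760 = 0.002726 mol.
Φ = 6.185×10⁻⁶ mol / 0.002726 mol photons = 0.0023.

Φ = 0.0023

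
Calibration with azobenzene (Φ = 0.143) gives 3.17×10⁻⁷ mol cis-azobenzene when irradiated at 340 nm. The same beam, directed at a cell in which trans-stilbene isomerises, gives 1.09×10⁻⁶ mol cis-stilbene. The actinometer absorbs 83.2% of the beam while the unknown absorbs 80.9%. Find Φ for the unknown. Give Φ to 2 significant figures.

Φ = 0.51

Photons absorbed by the actinometer: 3.17×10⁻⁷ / 0.143 = 2.217×10⁻⁶ mol.
Incident flux: 2.217×10⁻⁶ / 0.832 = 2.665×10⁻⁶ einstein.
Absorbed by unknown: 0.809 × 2.665×10⁻⁶ = 2.156×10⁻⁶ mol.
Φ(unknown) = 1.09×10⁻⁶ / 2.156×10⁻⁶ = 0.51.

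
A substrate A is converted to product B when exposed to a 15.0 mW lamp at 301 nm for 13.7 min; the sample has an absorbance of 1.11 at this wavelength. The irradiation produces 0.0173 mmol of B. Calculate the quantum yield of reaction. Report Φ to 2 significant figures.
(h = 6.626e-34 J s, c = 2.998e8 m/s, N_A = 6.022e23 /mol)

Product: 0.0173 mmol = 1.73e-5 mol.
Photon energy at 301 nm: hc/λ = (6.626e-34)(2.998e8)/(301e-9) = 6.600e-19 J.
Energy delivered: (15.0 mW)(822 s) = 12.33 J.
Photons incident: 12.33 / 6.600e-19 = 1.868e19, i.e. 1.868e19/6.022e23 = 3.102e-5 mol.
Fraction absorbed: 1 − 10^(−1.11) = 0.9224.
Photons absorbed: 0.9224 × 3.102e-5 = 2.861e-5 mol.
Φ = 1.73e-5 mol / 2.861e-5 mol photons = 0.60.

Φ = 0.60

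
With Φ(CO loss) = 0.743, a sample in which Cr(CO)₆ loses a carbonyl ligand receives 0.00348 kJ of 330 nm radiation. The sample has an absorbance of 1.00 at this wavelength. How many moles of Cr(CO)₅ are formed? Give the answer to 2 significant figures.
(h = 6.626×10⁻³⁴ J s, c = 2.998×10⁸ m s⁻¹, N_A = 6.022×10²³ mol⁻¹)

6.4×10⁻⁶ mol

Photon energy at 330 nm: hc/λ = (6.626×10⁻³⁴)(2.998×10⁸)/(330×10⁻⁹) = 6.020×10⁻¹⁹ J.
Incident energy: 0.00348 kJ = 3.48 J.
Photons incident: 3.48 / 6.020×10⁻¹⁹ = 5.781×10¹⁸, i.e. 5.781×10¹⁸/6.022×10²³ = 9.600×10⁻⁶ mol.
Fraction absorbed: 1 − 10^(−1.00) = 0.9000.
Photons absorbed: 0.9000 × 9.600×10⁻⁶ = 8.640×10⁻⁶ mol.
Product: Φ × n_abs = 0.743 × 8.640×10⁻⁶ = 6.420×10⁻⁶ mol.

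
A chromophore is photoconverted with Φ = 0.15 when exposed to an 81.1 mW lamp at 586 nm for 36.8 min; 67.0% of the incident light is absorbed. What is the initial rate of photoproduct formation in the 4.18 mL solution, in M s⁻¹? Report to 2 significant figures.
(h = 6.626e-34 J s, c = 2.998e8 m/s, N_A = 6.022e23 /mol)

9.6e-6 M s⁻¹

Photon energy at 586 nm: hc/λ = (6.626e-34)(2.998e8)/(586e-9) = 3.390e-19 J.
Energy delivered: (81.1 mW)(2208 s) = 179.1 J.
Photons incident: 179.1 / 3.390e-19 = 5.283e20, i.e. 5.283e20/6.022e23 = 8.773e-4 mol.
Photons absorbed: 0.670 × 8.773e-4 = 5.878e-4 mol.
Product formed: 0.15 × 5.878e-4 = 8.817e-5 mol.
Rate: 8.817e-5 mol / (2208 s × 0.00418 L) = 9.6e-6 M s⁻¹.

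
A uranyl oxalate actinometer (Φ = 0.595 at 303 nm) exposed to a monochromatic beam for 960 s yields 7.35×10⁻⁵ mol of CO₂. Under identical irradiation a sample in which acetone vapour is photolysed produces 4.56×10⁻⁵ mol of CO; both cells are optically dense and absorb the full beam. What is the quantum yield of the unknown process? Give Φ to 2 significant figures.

Φ = 0.37

Photons absorbed by the actinometer: 7.35×10⁻⁵ / 0.595 = 1.235×10⁻⁴ mol.
Φ(unknown) = 4.56×10⁻⁵ / 1.235×10⁻⁴ = 0.37.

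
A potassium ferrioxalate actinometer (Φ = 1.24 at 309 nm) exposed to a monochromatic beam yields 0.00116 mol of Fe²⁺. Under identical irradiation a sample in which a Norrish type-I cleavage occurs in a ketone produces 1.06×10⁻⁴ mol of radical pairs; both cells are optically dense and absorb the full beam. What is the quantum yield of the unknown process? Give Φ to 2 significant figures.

Φ = 0.11

Photons absorbed by the actinometer: 0.00116 / 1.24 = 9.355×10⁻⁴ mol.
Φ(unknown) = 1.06×10⁻⁴ / 9.355×10⁻⁴ = 0.11.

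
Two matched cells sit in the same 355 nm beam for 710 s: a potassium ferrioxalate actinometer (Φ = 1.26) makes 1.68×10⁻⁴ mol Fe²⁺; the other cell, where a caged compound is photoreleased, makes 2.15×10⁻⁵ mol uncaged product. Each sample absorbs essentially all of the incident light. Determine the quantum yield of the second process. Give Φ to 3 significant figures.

Photons absorbed by the actinometer: 1.68×10⁻⁴ / 1.26 = 1.333×10⁻⁴ mol.
Φ(unknown) = 2.15×10⁻⁵ / 1.333×10⁻⁴ = 0.161.

Φ = 0.161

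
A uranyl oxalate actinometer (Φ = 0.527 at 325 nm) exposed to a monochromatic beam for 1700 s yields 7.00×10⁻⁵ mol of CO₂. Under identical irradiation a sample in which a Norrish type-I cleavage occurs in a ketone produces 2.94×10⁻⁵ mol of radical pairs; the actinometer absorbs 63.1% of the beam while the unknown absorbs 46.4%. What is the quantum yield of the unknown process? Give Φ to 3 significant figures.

Φ = 0.301

Photons absorbed by the actinometer: 7.00×10⁻⁵ / 0.527 = 1.328×10⁻⁴ mol.
Incident flux: 1.328×10⁻⁴ / 0.631 = 2.105×10⁻⁴ einstein.
Absorbed by unknown: 0.464 × 2.105×10⁻⁴ = 9.767×10⁻⁵ mol.
Φ(unknown) = 2.94×10⁻⁵ / 9.767×10⁻⁵ = 0.301.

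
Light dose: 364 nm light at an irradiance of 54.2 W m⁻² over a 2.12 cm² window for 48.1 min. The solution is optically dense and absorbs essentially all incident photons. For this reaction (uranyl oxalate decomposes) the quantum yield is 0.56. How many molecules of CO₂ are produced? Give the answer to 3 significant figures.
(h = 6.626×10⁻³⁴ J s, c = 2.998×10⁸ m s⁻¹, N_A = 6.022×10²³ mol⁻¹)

3.40×10¹⁹ molecules

Photon energy at 364 nm: hc/λ = (6.626×10⁻³⁴)(2.998×10⁸)/(364×10⁻⁹) = 5.457×10⁻¹⁹ J.
Energy delivered: (54.2 W m⁻²)(2.12×10⁻⁴ m²)(2886 s) = 33.16 J.
Photons incident: 33.16 / 5.457×10⁻¹⁹ = 6.077×10¹⁹, i.e. 6.077×10¹⁹/6.022×10²³ = 1.009×10⁻⁴ mol.
Product: Φ × n_abs = 0.56 × 1.009×10⁻⁴ = 5.650×10⁻⁵ mol.
As a count: 5.650×10⁻⁵ × 6.022×10²³ = 3.40×10¹⁹.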